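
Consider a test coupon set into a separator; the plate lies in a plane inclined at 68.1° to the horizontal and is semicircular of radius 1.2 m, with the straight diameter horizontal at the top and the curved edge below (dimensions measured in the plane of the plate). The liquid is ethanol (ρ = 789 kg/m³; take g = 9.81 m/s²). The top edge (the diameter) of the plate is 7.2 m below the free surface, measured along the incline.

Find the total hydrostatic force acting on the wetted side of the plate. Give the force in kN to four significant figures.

F ≈ 125.2 kN

γ = ρg = 789 × 9.81 / 1000 = 7.74009 kN/m³.
Let θ = 68.1° be the plate's angle to the horizontal; measure y along the incline from where the plane meets the free surface. Vertical depth h = y·sinθ with sinθ = 0.927836.
The centroid of a semicircle lies 4r/(3π) = 0.509296 m from the diameter, here below the top edge, so y_c = 7.2 + 0.509296 = 7.7093 m and h_c = 7.7093 × 0.927836 = 7.15297 m.
A = πr²/2 = π × 1.2²/2 = 2.26195 m².
Resultant F = γ·h_c·A = 7.74009 × 7.15297 × 2.26195 = 125.232 kN.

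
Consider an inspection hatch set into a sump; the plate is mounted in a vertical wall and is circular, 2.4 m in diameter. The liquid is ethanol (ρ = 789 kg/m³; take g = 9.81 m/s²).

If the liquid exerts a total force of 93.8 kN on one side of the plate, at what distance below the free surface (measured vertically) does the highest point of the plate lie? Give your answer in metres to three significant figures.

γ = ρg = 789 × 9.81 / 1000 = 7.74009 kN/m³.
A = π(1.2)² = 4.52389 m².
From F = γ·h_c·A, the centroid depth is h_c = 93.8/(7.74009 × 4.52389) = 2.67883 m.
The centroid is at the centre, 1.2 m below the top of the plate, so the highest point sits at h_top = 2.67883 − 1.2 = 1.47883 m below the surface.

d_top ≈ 1.48 m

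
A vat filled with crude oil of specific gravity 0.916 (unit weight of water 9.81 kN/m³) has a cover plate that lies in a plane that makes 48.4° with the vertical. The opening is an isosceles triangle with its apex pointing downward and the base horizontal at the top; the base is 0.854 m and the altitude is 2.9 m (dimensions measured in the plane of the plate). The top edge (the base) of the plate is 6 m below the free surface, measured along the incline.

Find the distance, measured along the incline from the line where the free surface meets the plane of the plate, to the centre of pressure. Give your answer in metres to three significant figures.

y_p = 7.03 m

γ = 0.916 × 9.81 = 8.98596 kN/m³.
The plate makes 48.4° with the vertical, i.e. θ = 90° − 48.4° = 41.6° to the horizontal. Measuring y along the incline from the free-surface line, vertical depth h = y·sinθ with sinθ = 0.663926.
With the apex down, the centroid sits h/3 = 2.9/3 = 0.966667 m below the base (the top edge), so y_c = 6 + 0.966667 = 6.96667 m and h_c = 6.96667 × 0.663926 = 4.62535 m.
A = ½ × 0.854 × 2.9 = 1.2383 m².
Resultant F = γ·h_c·A = 8.98596 × 4.62535 × 1.2383 = 51.4677 kN.
I_c = b·h³/36 = 0.854 × 2.9³/36 = 0.578561 m⁴.
Centre of pressure: y_p = y_c + I_c/(y_c·A) = 6.96667 + 0.578561/(6.96667 × 1.2383) = 6.96667 + 0.0670653 = 7.03374 m along the plane.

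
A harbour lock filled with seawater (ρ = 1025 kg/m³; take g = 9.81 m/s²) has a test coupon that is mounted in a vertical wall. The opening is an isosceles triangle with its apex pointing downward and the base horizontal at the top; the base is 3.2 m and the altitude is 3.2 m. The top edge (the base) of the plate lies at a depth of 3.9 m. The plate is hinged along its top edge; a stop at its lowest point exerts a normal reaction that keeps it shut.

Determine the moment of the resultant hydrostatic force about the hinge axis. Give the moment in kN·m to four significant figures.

γ = ρg = 1025 × 9.81 / 1000 = 10.05525 kN/m³.
With the apex down, the centroid sits h/3 = 3.2/3 = 1.06667 m below the base (the top edge), so the centroid depth is h_c = 3.9 + 1.06667 = 4.96667 m.
A = ½ × 3.2 × 3.2 = 5.12 m².
Resultant F = γ·h_c·A = 10.05525 × 4.96667 × 5.12 = 255.698 kN.
I_c = b·h³/36 = 3.2 × 3.2³/36 = 2.91271 m⁴.
Centre of pressure: y_p = y_c + I_c/(y_c·A) = 4.96667 + 2.91271/(4.96667 × 5.12) = 4.96667 + 0.114541 = 5.08121 m along the plane.
The resultant acts 1.06667 + 0.114541 = 1.18121 m (along the plate) below the hinge at the top edge, so the moment about the hinge is M = F × 1.18121 = 255.698 × 1.18121 = 302.033 kN·m.

M ≈ 302.0 kN·m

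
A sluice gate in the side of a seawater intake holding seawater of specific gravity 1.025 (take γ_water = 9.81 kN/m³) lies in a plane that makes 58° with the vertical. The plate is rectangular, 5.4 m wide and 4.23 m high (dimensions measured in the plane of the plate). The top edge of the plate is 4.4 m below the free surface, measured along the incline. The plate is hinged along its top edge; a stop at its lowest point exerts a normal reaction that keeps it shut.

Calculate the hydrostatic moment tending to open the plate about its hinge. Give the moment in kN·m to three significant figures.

γ = 1.025 × 9.81 = 10.05525 kN/m³.
The plate makes 58° with the vertical, i.e. θ = 90° − 58° = 32° to the horizontal. Measuring y along the incline from the free-surface line, vertical depth h = y·sinθ with sinθ = 0.529919.
The centroid lies 4.23/2 = 2.115 m below the top edge, so y_c = 4.4 + 2.115 = 6.515 m and h_c = 6.515 × 0.529919 = 3.45242 m.
A = 5.4 × 4.23 = 22.842 m².
Resultant F = γ·h_c·A = 10.05525 × 3.45242 × 22.842 = 792.959 kN.
I_c = b·h³/12 = 5.4 × 4.23³/12 = 34.0591 m⁴.
Centre of pressure: y_p = y_c + I_c/(y_c·A) = 6.515 + 34.0591/(6.515 × 22.842) = 6.515 + 0.228868 = 6.74387 m along the plane.
The resultant acts 2.115 + 0.228868 = 2.34387 m (along the plate) below the hinge at the top edge, so the moment about the hinge is M = F × 2.34387 = 792.959 × 2.34387 = 1858.59 kN·m.

M ≈ 1860 kN·m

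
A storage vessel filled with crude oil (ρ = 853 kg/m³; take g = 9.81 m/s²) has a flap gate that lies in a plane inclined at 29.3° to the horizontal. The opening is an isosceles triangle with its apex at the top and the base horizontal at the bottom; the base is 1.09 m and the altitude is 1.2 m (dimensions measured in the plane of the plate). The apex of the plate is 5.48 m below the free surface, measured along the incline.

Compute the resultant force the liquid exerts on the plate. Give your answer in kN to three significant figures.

γ = ρg = 853 × 9.81 / 1000 = 8.36793 kN/m³.
Let θ = 29.3° be the plate's angle to the horizontal; measure y along the incline from where the plane meets the free surface. Vertical depth h = y·sinθ with sinθ = 0.489382.
With the apex up, the centroid sits 2h/3 = 2 × 1.2/3 = 0.8 m below the apex, so y_c = 5.48 + 0.8 = 6.28 m and h_c = 6.28 × 0.489382 = 3.07332 m.
A = ½ × 1.09 × 1.2 = 0.654 m².
Resultant F = γ·h_c·A = 8.36793 × 3.07332 × 0.654 = 16.8191 kN.

F ≈ 16.8 kN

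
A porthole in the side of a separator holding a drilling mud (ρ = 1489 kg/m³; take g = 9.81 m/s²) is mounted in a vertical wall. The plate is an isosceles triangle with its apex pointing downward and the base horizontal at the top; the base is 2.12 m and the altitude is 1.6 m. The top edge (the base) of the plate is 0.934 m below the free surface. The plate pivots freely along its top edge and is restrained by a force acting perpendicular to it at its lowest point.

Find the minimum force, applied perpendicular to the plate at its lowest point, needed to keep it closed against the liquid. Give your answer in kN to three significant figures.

P ≈ 14.3 kN

γ = ρg = 1489 × 9.81 / 1000 = 14.60709 kN/m³.
With the apex down, the centroid sits h/3 = 1.6/3 = 0.533333 m below the base (the top edge), so the centroid depth is h_c = 0.934 + 0.533333 = 1.46733 m.
A = ½ × 2.12 × 1.6 = 1.696 m².
Resultant F = γ·h_c·A = 14.60709 × 1.46733 × 1.696 = 36.3511 kN.
I_c = b·h³/36 = 2.12 × 1.6³/36 = 0.241209 m⁴.
Centre of pressure: y_p = y_c + I_c/(y_c·A) = 1.46733 + 0.241209/(1.46733 × 1.696) = 1.46733 + 0.0969259 = 1.56426 m along the plane.
The resultant acts 0.533333 + 0.0969259 = 0.630259 m (along the plate) below the hinge at the top edge, so the moment about the hinge is M = F × 0.630259 = 36.3511 × 0.630259 = 22.9106 kN·m.
A normal force at the bottom, 1.6 m from the hinge, must supply this moment: P = 22.9106/1.6 = 14.3191 kN.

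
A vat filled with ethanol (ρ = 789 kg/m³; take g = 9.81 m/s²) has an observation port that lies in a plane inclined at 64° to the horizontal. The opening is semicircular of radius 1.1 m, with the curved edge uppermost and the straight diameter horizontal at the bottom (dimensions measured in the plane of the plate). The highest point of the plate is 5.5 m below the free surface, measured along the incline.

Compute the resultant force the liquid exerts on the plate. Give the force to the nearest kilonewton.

γ = ρg = 789 × 9.81 / 1000 = 7.74009 kN/m³.
Let θ = 64° be the plate's angle to the horizontal; measure y along the incline from where the plane meets the free surface. Vertical depth h = y·sinθ with sinθ = 0.898794.
The centroid lies 4r/(3π) = 0.466854 m above the diameter, so r − 4r/(3π) = 1.1 − 0.466854 = 0.633146 m below the topmost point, so y_c = 5.5 + 0.633146 = 6.13315 m and h_c = 6.13315 × 0.898794 = 5.51244 m.
A = πr²/2 = π × 1.1²/2 = 1.90066 m².
Resultant F = γ·h_c·A = 7.74009 × 5.51244 × 1.90066 = 81.095 kN.

F ≈ 81 kN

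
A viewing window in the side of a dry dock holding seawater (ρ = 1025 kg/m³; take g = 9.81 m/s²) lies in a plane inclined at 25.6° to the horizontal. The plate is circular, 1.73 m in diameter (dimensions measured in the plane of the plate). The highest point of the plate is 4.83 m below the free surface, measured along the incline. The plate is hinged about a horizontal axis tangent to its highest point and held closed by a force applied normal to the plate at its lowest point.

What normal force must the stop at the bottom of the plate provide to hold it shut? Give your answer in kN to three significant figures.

γ = ρg = 1025 × 9.81 / 1000 = 10.05525 kN/m³.
Let θ = 25.6° be the plate's angle to the horizontal; measure y along the incline from where the plane meets the free surface. Vertical depth h = y·sinθ with sinθ = 0.432086.
The centroid is at the centre, 0.865 m below the top of the plate, so y_c = 4.83 + 0.865 = 5.695 m and h_c = 5.695 × 0.432086 = 2.46073 m.
A = π(0.865)² = 2.35062 m².
Resultant F = γ·h_c·A = 10.05525 × 2.46073 × 2.35062 = 58.162 kN.
I_c = πr⁴/4 = π × 0.865⁴/4 = 0.439698 m⁴.
Centre of pressure: y_p = y_c + I_c/(y_c·A) = 5.695 + 0.439698/(5.695 × 2.35062) = 5.695 + 0.0328457 = 5.72785 m along the plane.
The resultant acts 0.865 + 0.0328457 = 0.897846 m (along the plate) below the hinge at the top edge, so the moment about the hinge is M = F × 0.897846 = 58.162 × 0.897846 = 52.2205 kN·m.
A normal force at the bottom, 1.73 m from the hinge, must supply this moment: P = 52.2205/1.73 = 30.1853 kN.

P ≈ 30.2 kN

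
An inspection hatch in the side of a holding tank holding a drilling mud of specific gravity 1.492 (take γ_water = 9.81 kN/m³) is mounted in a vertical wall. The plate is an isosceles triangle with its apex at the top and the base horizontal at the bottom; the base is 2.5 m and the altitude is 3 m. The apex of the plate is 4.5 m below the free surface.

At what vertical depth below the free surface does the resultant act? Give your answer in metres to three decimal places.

h_p = 6.577 m

γ = 1.492 × 9.81 = 14.63652 kN/m³.
With the apex up, the centroid sits 2h/3 = 2 × 3/3 = 2 m below the apex, so the centroid depth is h_c = 4.5 + 2 = 6.5 m.
A = ½ × 2.5 × 3 = 3.75 m².
Resultant F = γ·h_c·A = 14.63652 × 6.5 × 3.75 = 356.765 kN.
I_c = b·h³/36 = 2.5 × 3³/36 = 1.875 m⁴.
Centre of pressure: y_p = y_c + I_c/(y_c·A) = 6.5 + 1.875/(6.5 × 3.75) = 6.5 + 0.0769231 = 6.57692 m along the plane.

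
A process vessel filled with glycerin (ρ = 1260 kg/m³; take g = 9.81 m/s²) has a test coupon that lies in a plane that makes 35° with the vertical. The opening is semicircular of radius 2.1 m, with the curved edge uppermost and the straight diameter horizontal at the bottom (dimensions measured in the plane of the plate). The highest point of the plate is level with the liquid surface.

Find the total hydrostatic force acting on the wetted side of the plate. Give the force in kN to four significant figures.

γ = ρg = 1260 × 9.81 / 1000 = 12.3606 kN/m³.
The plate makes 35° with the vertical, i.e. θ = 90° − 35° = 55° to the horizontal. Measuring y along the incline from the free-surface line, vertical depth h = y·sinθ with sinθ = 0.819152.
The centroid lies 4r/(3π) = 0.891268 m above the diameter, so r − 4r/(3π) = 2.1 − 0.891268 = 1.20873 m below the topmost point, so y_c = 1.20873 m and h_c = 1.20873 × 0.819152 = 0.990134 m.
A = πr²/2 = π × 2.1²/2 = 6.92721 m².
Resultant F = γ·h_c·A = 12.3606 × 0.990134 × 6.92721 = 84.7797 kN.

F ≈ 84.78 kN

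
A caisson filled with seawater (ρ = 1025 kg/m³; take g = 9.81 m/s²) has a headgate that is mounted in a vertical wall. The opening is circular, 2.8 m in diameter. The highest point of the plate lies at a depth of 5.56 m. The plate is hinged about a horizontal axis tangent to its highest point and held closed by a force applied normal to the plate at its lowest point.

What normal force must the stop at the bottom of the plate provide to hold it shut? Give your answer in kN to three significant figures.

P ≈ 226 kN

γ = ρg = 1025 × 9.81 / 1000 = 10.05525 kN/m³.
The centroid is at the centre, 1.4 m below the top of the plate, so the centroid depth is h_c = 5.56 + 1.4 = 6.96 m.
A = π(1.4)² = 6.15752 m².
Resultant F = γ·h_c·A = 10.05525 × 6.96 × 6.15752 = 430.931 kN.
I_c = πr⁴/4 = π × 1.4⁴/4 = 3.01719 m⁴.
Centre of pressure: y_p = y_c + I_c/(y_c·A) = 6.96 + 3.01719/(6.96 × 6.15752) = 6.96 + 0.0704024 = 7.0304 m along the plane.
The resultant acts 1.4 + 0.0704024 = 1.4704 m (along the plate) below the hinge at the top edge, so the moment about the hinge is M = F × 1.4704 = 430.931 × 1.4704 = 633.641 kN·m.
A normal force at the bottom, 2.8 m from the hinge, must supply this moment: P = 633.641/2.8 = 226.3 kN.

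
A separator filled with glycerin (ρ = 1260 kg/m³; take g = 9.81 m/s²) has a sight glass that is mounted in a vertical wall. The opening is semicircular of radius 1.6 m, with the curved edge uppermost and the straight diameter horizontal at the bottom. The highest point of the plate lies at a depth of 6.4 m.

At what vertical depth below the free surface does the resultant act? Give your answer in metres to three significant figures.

γ = ρg = 1260 × 9.81 / 1000 = 12.3606 kN/m³.
The centroid lies 4r/(3π) = 0.679061 m above the diameter, so r − 4r/(3π) = 1.6 − 0.679061 = 0.920939 m below the topmost point, so the centroid depth is h_c = 6.4 + 0.920939 = 7.32094 m.
A = πr²/2 = π × 1.6²/2 = 4.02124 m².
Resultant F = γ·h_c·A = 12.3606 × 7.32094 × 4.02124 = 363.887 kN.
I_c = (π/8 − 8/(9π))·r⁴ = 0.109757 × 1.6⁴ = 0.719303 m⁴.
Centre of pressure: y_p = y_c + I_c/(y_c·A) = 7.32094 + 0.719303/(7.32094 × 4.02124) = 7.32094 + 0.0244335 = 7.34537 m along the plane.

h_p = 7.35 m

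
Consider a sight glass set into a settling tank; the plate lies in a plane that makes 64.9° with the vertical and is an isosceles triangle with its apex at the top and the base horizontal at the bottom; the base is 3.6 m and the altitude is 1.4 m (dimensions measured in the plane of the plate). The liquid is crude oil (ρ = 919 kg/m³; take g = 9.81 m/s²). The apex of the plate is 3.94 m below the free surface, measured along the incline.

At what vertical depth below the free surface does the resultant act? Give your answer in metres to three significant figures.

h_p = 2.08 m

γ = ρg = 919 × 9.81 / 1000 = 9.01539 kN/m³.
The plate makes 64.9° with the vertical, i.e. θ = 90° − 64.9° = 25.1° to the horizontal. Measuring y along the incline from the free-surface line, vertical depth h = y·sinθ with sinθ = 0.424199.
With the apex up, the centroid sits 2h/3 = 2 × 1.4/3 = 0.933333 m below the apex, so y_c = 3.94 + 0.933333 = 4.87333 m and h_c = 4.87333 × 0.424199 = 2.06726 m.
A = ½ × 3.6 × 1.4 = 2.52 m².
Resultant F = γ·h_c·A = 9.01539 × 2.06726 × 2.52 = 46.9656 kN.
I_c = b·h³/36 = 3.6 × 1.4³/36 = 0.2744 m⁴.
Centre of pressure: y_p = y_c + I_c/(y_c·A) = 4.87333 + 0.2744/(4.87333 × 2.52) = 4.87333 + 0.0223438 = 4.89567 m along the plane.
Vertically, h_p = y_p·sinθ = 4.89567 × 0.424199 = 2.07674 m.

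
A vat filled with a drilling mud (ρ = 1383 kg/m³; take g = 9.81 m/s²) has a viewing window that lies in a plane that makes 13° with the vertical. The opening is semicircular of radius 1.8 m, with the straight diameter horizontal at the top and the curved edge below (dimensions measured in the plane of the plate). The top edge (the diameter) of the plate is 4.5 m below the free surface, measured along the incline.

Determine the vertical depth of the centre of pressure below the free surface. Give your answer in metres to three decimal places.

h_p = 5.171 m

γ = ρg = 1383 × 9.81 / 1000 = 13.56723 kN/m³.
The plate makes 13° with the vertical, i.e. θ = 90° − 13° = 77° to the horizontal. Measuring y along the incline from the free-surface line, vertical depth h = y·sinθ with sinθ = 0.974370.
The centroid of a semicircle lies 4r/(3π) = 0.763944 m from the diameter, here below the top edge, so y_c = 4.5 + 0.763944 = 5.26394 m and h_c = 5.26394 × 0.974370 = 5.12903 m.
A = πr²/2 = π × 1.8²/2 = 5.08938 m².
Resultant F = γ·h_c·A = 13.56723 × 5.12903 × 5.08938 = 354.153 kN.
I_c = (π/8 − 8/(9π))·r⁴ = 0.109757 × 1.8⁴ = 1.15219 m⁴.
Centre of pressure: y_p = y_c + I_c/(y_c·A) = 5.26394 + 1.15219/(5.26394 × 5.08938) = 5.26394 + 0.0430079 = 5.30695 m along the plane.
Vertically, h_p = y_p·sinθ = 5.30695 × 0.974370 = 5.17093 m.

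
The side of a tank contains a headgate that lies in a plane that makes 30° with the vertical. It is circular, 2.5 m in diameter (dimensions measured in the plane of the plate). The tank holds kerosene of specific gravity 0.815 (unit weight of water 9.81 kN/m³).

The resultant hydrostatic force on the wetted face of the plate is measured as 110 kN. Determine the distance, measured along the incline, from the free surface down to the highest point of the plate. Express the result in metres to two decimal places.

y_top ≈ 1.99 m

γ = 0.815 × 9.81 = 7.99515 kN/m³.
A = π(1.25)² = 4.90874 m².
From F = γ·h_c·A, the centroid depth is h_c = 110/(7.99515 × 4.90874) = 2.80283 m.
The plate makes 30° with the vertical, i.e. θ = 90° − 30° = 60° to the horizontal. Measuring y along the incline from the free-surface line, vertical depth h = y·sinθ with sinθ = 0.866025.
Along the incline, y_c = h_c/sinθ = 2.80283/0.866025 = 3.23643 m.
The centroid is at the centre, 1.25 m below the top of the plate, so the highest point sits at y_top = 3.23643 − 1.25 = 1.98643 m along the incline.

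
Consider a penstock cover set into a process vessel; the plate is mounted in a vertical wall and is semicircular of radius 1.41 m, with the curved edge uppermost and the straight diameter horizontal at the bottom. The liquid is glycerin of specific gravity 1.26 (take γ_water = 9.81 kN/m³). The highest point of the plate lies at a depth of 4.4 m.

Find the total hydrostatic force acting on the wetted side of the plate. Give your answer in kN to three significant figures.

F ≈ 201 kN

γ = 1.26 × 9.81 = 12.3606 kN/m³.
The centroid lies 4r/(3π) = 0.598423 m above the diameter, so r − 4r/(3π) = 1.41 − 0.598423 = 0.811577 m below the topmost point, so the centroid depth is h_c = 4.4 + 0.811577 = 5.21158 m.
A = πr²/2 = π × 1.41²/2 = 3.1229 m².
Resultant F = γ·h_c·A = 12.3606 × 5.21158 × 3.1229 = 201.172 kN.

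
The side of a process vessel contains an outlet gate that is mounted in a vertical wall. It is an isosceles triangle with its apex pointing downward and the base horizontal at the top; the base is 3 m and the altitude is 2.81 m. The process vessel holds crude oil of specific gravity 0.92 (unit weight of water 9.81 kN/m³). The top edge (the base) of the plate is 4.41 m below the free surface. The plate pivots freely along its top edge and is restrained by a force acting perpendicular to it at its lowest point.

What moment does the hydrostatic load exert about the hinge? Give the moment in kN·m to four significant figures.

M ≈ 207.2 kN·m

γ = 0.92 × 9.81 = 9.0252 kN/m³.
With the apex down, the centroid sits h/3 = 2.81/3 = 0.936667 m below the base (the top edge), so the centroid depth is h_c = 4.41 + 0.936667 = 5.34667 m.
A = ½ × 3 × 2.81 = 4.215 m².
Resultant F = γ·h_c·A = 9.0252 × 5.34667 × 4.215 = 203.394 kN.
I_c = b·h³/36 = 3 × 2.81³/36 = 1.849 m⁴.
Centre of pressure: y_p = y_c + I_c/(y_c·A) = 5.34667 + 1.849/(5.34667 × 4.215) = 5.34667 + 0.0820457 = 5.42872 m along the plane.
The resultant acts 0.936667 + 0.0820457 = 1.01871 m (along the plate) below the hinge at the top edge, so the moment about the hinge is M = F × 1.01871 = 203.394 × 1.01871 = 207.2 kN·m.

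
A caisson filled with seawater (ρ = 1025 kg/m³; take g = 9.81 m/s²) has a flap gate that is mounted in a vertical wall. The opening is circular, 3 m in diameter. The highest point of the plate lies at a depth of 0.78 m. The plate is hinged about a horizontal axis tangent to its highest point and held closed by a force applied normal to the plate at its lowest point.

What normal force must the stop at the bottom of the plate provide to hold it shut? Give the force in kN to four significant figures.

γ = ρg = 1025 × 9.81 / 1000 = 10.05525 kN/m³.
The centroid is at the centre, 1.5 m below the top of the plate, so the centroid depth is h_c = 0.78 + 1.5 = 2.28 m.
A = π(1.5)² = 7.06858 m².
Resultant F = γ·h_c·A = 10.05525 × 2.28 × 7.06858 = 162.054 kN.
I_c = πr⁴/4 = π × 1.5⁴/4 = 3.97608 m⁴.
Centre of pressure: y_p = y_c + I_c/(y_c·A) = 2.28 + 3.97608/(2.28 × 7.06858) = 2.28 + 0.246711 = 2.52671 m along the plane.
The resultant acts 1.5 + 0.246711 = 1.74671 m (along the plate) below the hinge at the top edge, so the moment about the hinge is M = F × 1.74671 = 162.054 × 1.74671 = 283.061 kN·m.
A normal force at the bottom, 3 m from the hinge, must supply this moment: P = 283.061/3 = 94.3537 kN.

P ≈ 94.35 kN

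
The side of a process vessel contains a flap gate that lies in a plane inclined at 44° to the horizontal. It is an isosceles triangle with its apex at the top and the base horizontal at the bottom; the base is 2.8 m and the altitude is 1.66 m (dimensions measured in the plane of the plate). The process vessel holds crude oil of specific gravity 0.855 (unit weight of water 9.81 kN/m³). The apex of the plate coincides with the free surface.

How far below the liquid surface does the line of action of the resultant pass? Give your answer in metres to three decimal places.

γ = 0.855 × 9.81 = 8.38755 kN/m³.
Let θ = 44° be the plate's angle to the horizontal; measure y along the incline from where the plane meets the free surface. Vertical depth h = y·sinθ with sinθ = 0.694658.
With the apex up, the centroid sits 2h/3 = 2 × 1.66/3 = 1.10667 m below the apex, so y_c = 1.10667 m and h_c = 1.10667 × 0.694658 = 0.768757 m.
A = ½ × 2.8 × 1.66 = 2.324 m².
Resultant F = γ·h_c·A = 8.38755 × 0.768757 × 2.324 = 14.9851 kN.
I_c = b·h³/36 = 2.8 × 1.66³/36 = 0.355779 m⁴.
Centre of pressure: y_p = y_c + I_c/(y_c·A) = 1.10667 + 0.355779/(1.10667 × 2.324) = 1.10667 + 0.138333 = 1.245 m along the plane.
Vertically, h_p = y_p·sinθ = 1.245 × 0.694658 = 0.864849 m.

h_p = 0.865 m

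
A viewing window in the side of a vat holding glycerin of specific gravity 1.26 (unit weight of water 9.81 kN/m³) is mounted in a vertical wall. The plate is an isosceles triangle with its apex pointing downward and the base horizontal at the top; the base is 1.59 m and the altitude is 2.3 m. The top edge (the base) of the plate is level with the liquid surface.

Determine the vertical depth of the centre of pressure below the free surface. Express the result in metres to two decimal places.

h_p = 1.15 m

γ = 1.26 × 9.81 = 12.3606 kN/m³.
With the apex down, the centroid sits h/3 = 2.3/3 = 0.766667 m below the base (the top edge), so the centroid depth is h_c = 0.766667 m.
A = ½ × 1.59 × 2.3 = 1.8285 m².
Resultant F = γ·h_c·A = 12.3606 × 0.766667 × 1.8285 = 17.3277 kN.
I_c = b·h³/36 = 1.59 × 2.3³/36 = 0.537376 m⁴.
Centre of pressure: y_p = y_c + I_c/(y_c·A) = 0.766667 + 0.537376/(0.766667 × 1.8285) = 0.766667 + 0.383333 = 1.15 m along the plane.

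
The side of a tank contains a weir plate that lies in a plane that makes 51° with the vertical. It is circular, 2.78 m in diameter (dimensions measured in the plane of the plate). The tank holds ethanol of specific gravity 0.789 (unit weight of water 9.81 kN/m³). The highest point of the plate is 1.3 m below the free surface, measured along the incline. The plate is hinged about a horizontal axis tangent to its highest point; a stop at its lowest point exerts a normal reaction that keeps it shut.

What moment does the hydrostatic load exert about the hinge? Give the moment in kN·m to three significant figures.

γ = 0.789 × 9.81 = 7.74009 kN/m³.
The plate makes 51° with the vertical, i.e. θ = 90° − 51° = 39° to the horizontal. Measuring y along the incline from the free-surface line, vertical depth h = y·sinθ with sinθ = 0.629320.
The centroid is at the centre, 1.39 m below the top of the plate, so y_c = 1.3 + 1.39 = 2.69 m and h_c = 2.69 × 0.629320 = 1.69287 m.
A = π(1.39)² = 6.06987 m².
Resultant F = γ·h_c·A = 7.74009 × 1.69287 × 6.06987 = 79.5333 kN.
I_c = πr⁴/4 = π × 1.39⁴/4 = 2.9319 m⁴.
Centre of pressure: y_p = y_c + I_c/(y_c·A) = 2.69 + 2.9319/(2.69 × 6.06987) = 2.69 + 0.179563 = 2.86956 m along the plane.
The resultant acts 1.39 + 0.179563 = 1.56956 m (along the plate) below the hinge at the top edge, so the moment about the hinge is M = F × 1.56956 = 79.5333 × 1.56956 = 124.832 kN·m.

M ≈ 125 kN·m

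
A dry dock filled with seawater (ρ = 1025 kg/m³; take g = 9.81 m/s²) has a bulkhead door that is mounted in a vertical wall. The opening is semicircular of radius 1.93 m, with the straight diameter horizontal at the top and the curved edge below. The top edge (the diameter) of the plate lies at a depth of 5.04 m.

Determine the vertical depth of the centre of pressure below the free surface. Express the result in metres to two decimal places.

h_p = 5.90 m

γ = ρg = 1025 × 9.81 / 1000 = 10.05525 kN/m³.
The centroid of a semicircle lies 4r/(3π) = 0.819117 m from the diameter, here below the top edge, so the centroid depth is h_c = 5.04 + 0.819117 = 5.85912 m.
A = πr²/2 = π × 1.93²/2 = 5.85106 m².
Resultant F = γ·h_c·A = 10.05525 × 5.85912 × 5.85106 = 344.715 kN.
I_c = (π/8 − 8/(9π))·r⁴ = 0.109757 × 1.93⁴ = 1.52287 m⁴.
Centre of pressure: y_p = y_c + I_c/(y_c·A) = 5.85912 + 1.52287/(5.85912 × 5.85106) = 5.85912 + 0.0444218 = 5.90354 m along the plane.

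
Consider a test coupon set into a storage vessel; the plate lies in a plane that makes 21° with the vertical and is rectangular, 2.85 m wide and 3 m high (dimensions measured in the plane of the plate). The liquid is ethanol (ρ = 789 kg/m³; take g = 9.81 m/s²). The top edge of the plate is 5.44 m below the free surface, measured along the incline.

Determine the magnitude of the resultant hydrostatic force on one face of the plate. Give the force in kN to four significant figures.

γ = ρg = 789 × 9.81 / 1000 = 7.74009 kN/m³.
The plate makes 21° with the vertical, i.e. θ = 90° − 21° = 69° to the horizontal. Measuring y along the incline from the free-surface line, vertical depth h = y·sinθ with sinθ = 0.933580.
The centroid lies 3/2 = 1.5 m below the top edge, so y_c = 5.44 + 1.5 = 6.94 m and h_c = 6.94 × 0.933580 = 6.47905 m.
A = 2.85 × 3 = 8.55 m².
Resultant F = γ·h_c·A = 7.74009 × 6.47905 × 8.55 = 428.769 kN.

F ≈ 428.8 kN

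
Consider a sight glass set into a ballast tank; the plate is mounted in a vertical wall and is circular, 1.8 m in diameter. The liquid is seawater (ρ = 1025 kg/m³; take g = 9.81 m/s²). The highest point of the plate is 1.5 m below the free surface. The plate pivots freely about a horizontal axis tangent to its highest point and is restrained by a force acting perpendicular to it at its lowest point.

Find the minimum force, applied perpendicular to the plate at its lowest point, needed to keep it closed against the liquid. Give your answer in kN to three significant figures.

P ≈ 33.6 kN

γ = ρg = 1025 × 9.81 / 1000 = 10.05525 kN/m³.
The centroid is at the centre, 0.9 m below the top of the plate, so the centroid depth is h_c = 1.5 + 0.9 = 2.4 m.
A = π(0.9)² = 2.54469 m².
Resultant F = γ·h_c·A = 10.05525 × 2.4 × 2.54469 = 61.41 kN.
I_c = πr⁴/4 = π × 0.9⁴/4 = 0.5153 m⁴.
Centre of pressure: y_p = y_c + I_c/(y_c·A) = 2.4 + 0.5153/(2.4 × 2.54469) = 2.4 + 0.084375 = 2.48438 m along the plane.
The resultant acts 0.9 + 0.084375 = 0.984375 m (along the plate) below the hinge at the top edge, so the moment about the hinge is M = F × 0.984375 = 61.41 × 0.984375 = 60.4505 kN·m.
A normal force at the bottom, 1.8 m from the hinge, must supply this moment: P = 60.4505/1.8 = 33.5836 kN.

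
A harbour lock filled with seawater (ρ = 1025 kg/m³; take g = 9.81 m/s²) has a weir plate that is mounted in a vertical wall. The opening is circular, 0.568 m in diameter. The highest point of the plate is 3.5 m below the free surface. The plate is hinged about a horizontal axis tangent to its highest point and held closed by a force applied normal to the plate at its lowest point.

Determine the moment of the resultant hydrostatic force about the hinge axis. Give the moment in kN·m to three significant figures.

γ = ρg = 1025 × 9.81 / 1000 = 10.05525 kN/m³.
The centroid is at the centre, 0.284 m below the top of the plate, so the centroid depth is h_c = 3.5 + 0.284 = 3.784 m.
A = π(0.284)² = 0.253388 m².
Resultant F = γ·h_c·A = 10.05525 × 3.784 × 0.253388 = 9.64118 kN.
I_c = πr⁴/4 = π × 0.284⁴/4 = 0.00510932 m⁴.
Centre of pressure: y_p = y_c + I_c/(y_c·A) = 3.784 + 0.00510932/(3.784 × 0.253388) = 3.784 + 0.00532876 = 3.78933 m along the plane.
The resultant acts 0.284 + 0.00532876 = 0.289329 m (along the plate) below the hinge at the top edge, so the moment about the hinge is M = F × 0.289329 = 9.64118 × 0.289329 = 2.78947 kN·m.

M ≈ 2.79 kN·m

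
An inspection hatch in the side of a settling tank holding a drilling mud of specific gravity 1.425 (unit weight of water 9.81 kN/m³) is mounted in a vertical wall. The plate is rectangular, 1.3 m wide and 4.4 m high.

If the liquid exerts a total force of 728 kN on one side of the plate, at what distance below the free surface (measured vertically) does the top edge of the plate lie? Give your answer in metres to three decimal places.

d_top ≈ 6.904 m

γ = 1.425 × 9.81 = 13.97925 kN/m³.
A = 1.3 × 4.4 = 5.72 m².
From F = γ·h_c·A, the centroid depth is h_c = 728/(13.97925 × 5.72) = 9.1044 m.
The centroid lies 4.4/2 = 2.2 m below the top edge, so the top edge sits at h_top = 9.1044 − 2.2 = 6.9044 m below the surface.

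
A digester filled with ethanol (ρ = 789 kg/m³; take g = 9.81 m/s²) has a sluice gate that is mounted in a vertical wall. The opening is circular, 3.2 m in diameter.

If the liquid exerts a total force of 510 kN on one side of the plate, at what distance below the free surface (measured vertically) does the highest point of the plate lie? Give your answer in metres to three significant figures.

d_top ≈ 6.59 m

γ = ρg = 789 × 9.81 / 1000 = 7.74009 kN/m³.
A = π(1.6)² = 8.04248 m².
From F = γ·h_c·A, the centroid depth is h_c = 510/(7.74009 × 8.04248) = 8.19283 m.
The centroid is at the centre, 1.6 m below the top of the plate, so the highest point sits at h_top = 8.19283 − 1.6 = 6.59283 m below the surface.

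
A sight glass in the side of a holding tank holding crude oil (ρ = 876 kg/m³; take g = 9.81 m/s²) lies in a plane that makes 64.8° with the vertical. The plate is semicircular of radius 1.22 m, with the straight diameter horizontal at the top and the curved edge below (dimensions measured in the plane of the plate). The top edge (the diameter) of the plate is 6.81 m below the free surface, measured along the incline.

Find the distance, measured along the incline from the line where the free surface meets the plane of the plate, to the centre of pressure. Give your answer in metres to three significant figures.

y_p = 7.34 m

γ = ρg = 876 × 9.81 / 1000 = 8.59356 kN/m³.
The plate makes 64.8° with the vertical, i.e. θ = 90° − 64.8° = 25.2° to the horizontal. Measuring y along the incline from the free-surface line, vertical depth h = y·sinθ with sinθ = 0.425779.
The centroid of a semicircle lies 4r/(3π) = 0.517784 m from the diameter, here below the top edge, so y_c = 6.81 + 0.517784 = 7.32778 m and h_c = 7.32778 × 0.425779 = 3.12001 m.
A = πr²/2 = π × 1.22²/2 = 2.33797 m².
Resultant F = γ·h_c·A = 8.59356 × 3.12001 × 2.33797 = 62.6856 kN.
I_c = (π/8 − 8/(9π))·r⁴ = 0.109757 × 1.22⁴ = 0.243148 m⁴.
Centre of pressure: y_p = y_c + I_c/(y_c·A) = 7.32778 + 0.243148/(7.32778 × 2.33797) = 7.32778 + 0.0141925 = 7.34197 m along the plane.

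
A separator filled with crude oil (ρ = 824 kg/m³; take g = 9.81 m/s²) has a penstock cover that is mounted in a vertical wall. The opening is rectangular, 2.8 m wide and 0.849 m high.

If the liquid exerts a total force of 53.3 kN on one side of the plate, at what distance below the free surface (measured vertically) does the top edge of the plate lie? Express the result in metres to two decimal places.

γ = ρg = 824 × 9.81 / 1000 = 8.08344 kN/m³.
A = 2.8 × 0.849 = 2.3772 m².
From F = γ·h_c·A, the centroid depth is h_c = 53.3/(8.08344 × 2.3772) = 2.77374 m.
The centroid lies 0.849/2 = 0.4245 m below the top edge, so the top edge sits at h_top = 2.77374 − 0.4245 = 2.34924 m below the surface.

d_top ≈ 2.35 m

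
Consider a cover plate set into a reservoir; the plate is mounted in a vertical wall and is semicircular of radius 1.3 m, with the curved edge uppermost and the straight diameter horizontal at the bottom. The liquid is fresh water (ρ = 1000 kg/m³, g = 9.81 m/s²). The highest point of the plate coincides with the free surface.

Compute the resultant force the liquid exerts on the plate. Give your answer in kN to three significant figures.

F ≈ 19.5 kN

γ = ρg = 1000 × 9.81 = 9810 N/m³ = 9.81 kN/m³.
The centroid lies 4r/(3π) = 0.551737 m above the diameter, so r − 4r/(3π) = 1.3 − 0.551737 = 0.748263 m below the topmost point, so the centroid depth is h_c = 0.748263 m.
A = πr²/2 = π × 1.3²/2 = 2.65465 m².
Resultant F = γ·h_c·A = 9.81 × 0.748263 × 2.65465 = 19.4864 kN.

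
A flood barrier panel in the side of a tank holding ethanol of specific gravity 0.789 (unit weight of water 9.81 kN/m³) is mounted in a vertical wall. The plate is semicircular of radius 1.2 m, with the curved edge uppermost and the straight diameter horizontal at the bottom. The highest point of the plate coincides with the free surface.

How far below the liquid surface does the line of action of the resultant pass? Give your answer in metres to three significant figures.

γ = 0.789 × 9.81 = 7.74009 kN/m³.
The centroid lies 4r/(3π) = 0.509296 m above the diameter, so r − 4r/(3π) = 1.2 − 0.509296 = 0.690704 m below the topmost point, so the centroid depth is h_c = 0.690704 m.
A = πr²/2 = π × 1.2²/2 = 2.26195 m².
Resultant F = γ·h_c·A = 7.74009 × 0.690704 × 2.26195 = 12.0926 kN.
I_c = (π/8 − 8/(9π))·r⁴ = 0.109757 × 1.2⁴ = 0.227592 m⁴.
Centre of pressure: y_p = y_c + I_c/(y_c·A) = 0.690704 + 0.227592/(0.690704 × 2.26195) = 0.690704 + 0.145674 = 0.836378 m along the plane.

h_p = 0.836 m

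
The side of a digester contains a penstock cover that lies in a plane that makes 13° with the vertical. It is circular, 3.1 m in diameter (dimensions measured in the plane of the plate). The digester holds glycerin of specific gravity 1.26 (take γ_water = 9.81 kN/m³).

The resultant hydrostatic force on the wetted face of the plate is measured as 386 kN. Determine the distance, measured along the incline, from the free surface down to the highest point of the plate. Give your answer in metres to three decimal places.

y_top ≈ 2.696 m

γ = 1.26 × 9.81 = 12.3606 kN/m³.
A = π(1.55)² = 7.54768 m².
From F = γ·h_c·A, the centroid depth is h_c = 386/(12.3606 × 7.54768) = 4.13746 m.
The plate makes 13° with the vertical, i.e. θ = 90° − 13° = 77° to the horizontal. Measuring y along the incline from the free-surface line, vertical depth h = y·sinθ with sinθ = 0.974370.
Along the incline, y_c = h_c/sinθ = 4.13746/0.974370 = 4.24629 m.
The centroid is at the centre, 1.55 m below the top of the plate, so the highest point sits at y_top = 4.24629 − 1.55 = 2.69629 m along the incline.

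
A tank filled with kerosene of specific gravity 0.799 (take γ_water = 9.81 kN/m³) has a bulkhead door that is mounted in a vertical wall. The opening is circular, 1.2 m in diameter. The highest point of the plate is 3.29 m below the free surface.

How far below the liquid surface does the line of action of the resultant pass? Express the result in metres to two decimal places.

h_p = 3.91 m

γ = 0.799 × 9.81 = 7.83819 kN/m³.
The centroid is at the centre, 0.6 m below the top of the plate, so the centroid depth is h_c = 3.29 + 0.6 = 3.89 m.
A = π(0.6)² = 1.13097 m².
Resultant F = γ·h_c·A = 7.83819 × 3.89 × 1.13097 = 34.4839 kN.
I_c = πr⁴/4 = π × 0.6⁴/4 = 0.101788 m⁴.
Centre of pressure: y_p = y_c + I_c/(y_c·A) = 3.89 + 0.101788/(3.89 × 1.13097) = 3.89 + 0.0231364 = 3.91314 m along the plane.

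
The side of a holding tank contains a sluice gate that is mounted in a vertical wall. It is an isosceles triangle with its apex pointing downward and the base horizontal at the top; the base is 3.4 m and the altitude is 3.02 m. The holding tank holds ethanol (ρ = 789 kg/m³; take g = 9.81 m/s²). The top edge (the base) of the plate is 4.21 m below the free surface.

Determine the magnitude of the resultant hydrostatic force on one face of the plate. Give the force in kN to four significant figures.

F ≈ 207.3 kN

γ = ρg = 789 × 9.81 / 1000 = 7.74009 kN/m³.
With the apex down, the centroid sits h/3 = 3.02/3 = 1.00667 m below the base (the top edge), so the centroid depth is h_c = 4.21 + 1.00667 = 5.21667 m.
A = ½ × 3.4 × 3.02 = 5.134 m².
Resultant F = γ·h_c·A = 7.74009 × 5.21667 × 5.134 = 207.298 kN.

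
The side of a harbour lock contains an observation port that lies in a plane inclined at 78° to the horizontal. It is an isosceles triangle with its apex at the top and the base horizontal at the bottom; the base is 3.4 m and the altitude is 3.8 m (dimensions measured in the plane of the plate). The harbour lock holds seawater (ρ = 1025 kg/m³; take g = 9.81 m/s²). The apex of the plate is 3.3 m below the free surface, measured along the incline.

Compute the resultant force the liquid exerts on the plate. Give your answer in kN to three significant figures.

γ = ρg = 1025 × 9.81 / 1000 = 10.05525 kN/m³.
Let θ = 78° be the plate's angle to the horizontal; measure y along the incline from where the plane meets the free surface. Vertical depth h = y·sinθ with sinθ = 0.978148.
With the apex up, the centroid sits 2h/3 = 2 × 3.8/3 = 2.53333 m below the apex, so y_c = 3.3 + 2.53333 = 5.83333 m and h_c = 5.83333 × 0.978148 = 5.70586 m.
A = ½ × 3.4 × 3.8 = 6.46 m².
Resultant F = γ·h_c·A = 10.05525 × 5.70586 × 6.46 = 370.635 kN.

F ≈ 371 kN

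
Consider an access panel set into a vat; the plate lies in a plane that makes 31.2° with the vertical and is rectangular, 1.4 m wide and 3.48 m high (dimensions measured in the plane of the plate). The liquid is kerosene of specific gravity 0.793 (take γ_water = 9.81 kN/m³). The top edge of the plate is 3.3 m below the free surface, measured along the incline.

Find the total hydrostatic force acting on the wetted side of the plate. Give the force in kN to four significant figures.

γ = 0.793 × 9.81 = 7.77933 kN/m³.
The plate makes 31.2° with the vertical, i.e. θ = 90° − 31.2° = 58.8° to the horizontal. Measuring y along the incline from the free-surface line, vertical depth h = y·sinθ with sinθ = 0.855364.
The centroid lies 3.48/2 = 1.74 m below the top edge, so y_c = 3.3 + 1.74 = 5.04 m and h_c = 5.04 × 0.855364 = 4.31103 m.
A = 1.4 × 3.48 = 4.872 m².
Resultant F = γ·h_c·A = 7.77933 × 4.31103 × 4.872 = 163.392 kN.

F ≈ 163.4 kN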